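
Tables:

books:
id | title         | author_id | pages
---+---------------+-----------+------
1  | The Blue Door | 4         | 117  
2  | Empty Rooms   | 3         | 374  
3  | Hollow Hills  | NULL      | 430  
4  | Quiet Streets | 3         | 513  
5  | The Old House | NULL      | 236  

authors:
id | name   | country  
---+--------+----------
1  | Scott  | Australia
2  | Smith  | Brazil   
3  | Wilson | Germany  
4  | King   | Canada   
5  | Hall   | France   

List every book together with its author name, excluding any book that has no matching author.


INNER JOIN keeps only books rows whose author_id matches an id in authors. Walk through each book:
  - book 1 (The Blue Door): author_id=4 -> matches King
  - book 2 (Empty Rooms): author_id=3 -> matches Wilson
  - book 3 (Hollow Hills): author_id=NULL, no match -> dropped
  - book 4 (Quiet Streets): author_id=3 -> matches Wilson
  - book 5 (The Old House): author_id=NULL, no match -> dropped
So 2 of 5 rows are dropped.

SQL:
SELECT a.title, b.name AS author
FROM books a
INNER JOIN authors b ON a.author_id = b.id

Result:
title         | author
--------------+-------
The Blue Door | King  
Empty Rooms   | Wilson
Quiet Streets | Wilson


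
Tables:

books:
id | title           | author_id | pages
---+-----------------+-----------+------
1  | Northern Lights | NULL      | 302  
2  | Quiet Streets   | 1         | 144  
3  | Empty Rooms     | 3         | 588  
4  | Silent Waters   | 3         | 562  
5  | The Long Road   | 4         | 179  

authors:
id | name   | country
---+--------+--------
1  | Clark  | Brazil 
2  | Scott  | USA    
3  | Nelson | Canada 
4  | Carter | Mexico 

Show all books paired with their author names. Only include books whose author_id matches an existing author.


INNER JOIN keeps only books rows whose author_id matches an id in authors. Walk through each book:
  - book 1 (Northern Lights): author_id=NULL, no match -> dropped
  - book 2 (Quiet Streets): author_id=1 -> matches Clark
  - book 3 (Empty Rooms): author_id=3 -> matches Nelson
  - book 4 (Silent Waters): author_id=3 -> matches Nelson
  - book 5 (The Long Road): author_id=4 -> matches Carter
So 1 of 5 rows is dropped.

SQL:
SELECT a.title, b.name AS author
FROM books a
INNER JOIN authors b ON a.author_id = b.id

Result:
title         | author
--------------+-------
Quiet Streets | Clark 
Empty Rooms   | Nelson
Silent Waters | Nelson
The Long Road | Carter


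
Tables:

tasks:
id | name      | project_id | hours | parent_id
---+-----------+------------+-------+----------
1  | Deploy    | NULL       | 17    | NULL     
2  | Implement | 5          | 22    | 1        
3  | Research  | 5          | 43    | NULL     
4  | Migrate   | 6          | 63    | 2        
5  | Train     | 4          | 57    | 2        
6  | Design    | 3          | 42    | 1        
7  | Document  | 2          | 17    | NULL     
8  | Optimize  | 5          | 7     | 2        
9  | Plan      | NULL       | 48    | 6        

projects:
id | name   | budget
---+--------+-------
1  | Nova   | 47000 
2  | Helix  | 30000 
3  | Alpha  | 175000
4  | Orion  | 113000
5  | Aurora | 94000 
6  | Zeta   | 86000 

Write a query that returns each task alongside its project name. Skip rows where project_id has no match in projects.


INNER JOIN keeps only tasks rows whose project_id matches an id in projects. Walk through each task:
  - task 1 (Deploy): project_id=NULL, no match -> dropped
  - task 2 (Implement): project_id=5 -> matches Aurora
  - task 3 (Research): project_id=5 -> matches Aurora
  - task 4 (Migrate): project_id=6 -> matches Zeta
  - task 5 (Train): project_id=4 -> matches Orion
  - task 6 (Design): project_id=3 -> matches Alpha
  - task 7 (Document): project_id=2 -> matches Helix
  - task 8 (Optimize): project_id=5 -> matches Aurora
  - task 9 (Plan): project_id=NULL, no match -> dropped
So 2 of 9 rows are dropped.

SQL:
SELECT a.name, b.name AS project
FROM tasks a
INNER JOIN projects b ON a.project_id = b.id

Result:
name      | project
----------+--------
Implement | Aurora 
Research  | Aurora 
Migrate   | Zeta   
Train     | Orion  
Design    | Alpha  
Document  | Helix  
Optimize  | Aurora 


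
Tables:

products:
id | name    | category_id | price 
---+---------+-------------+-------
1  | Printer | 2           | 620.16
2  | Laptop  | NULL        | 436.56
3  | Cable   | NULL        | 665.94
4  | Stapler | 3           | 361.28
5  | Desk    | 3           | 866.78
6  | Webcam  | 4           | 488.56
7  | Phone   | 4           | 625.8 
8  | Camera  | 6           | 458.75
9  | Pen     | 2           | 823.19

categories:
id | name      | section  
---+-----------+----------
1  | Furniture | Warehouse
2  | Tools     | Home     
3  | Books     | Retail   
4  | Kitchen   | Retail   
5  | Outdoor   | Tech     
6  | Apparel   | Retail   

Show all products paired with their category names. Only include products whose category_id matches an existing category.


INNER JOIN keeps only products rows whose category_id matches an id in categories. Walk through each product:
  - product 1 (Printer): category_id=2 -> matches Tools
  - product 2 (Laptop): category_id=NULL, no match -> dropped
  - product 3 (Cable): category_id=NULL, no match -> dropped
  - product 4 (Stapler): category_id=3 -> matches Books
  - product 5 (Desk): category_id=3 -> matches Books
  - product 6 (Webcam): category_id=4 -> matches Kitchen
  - product 7 (Phone): category_id=4 -> matches Kitchen
  - product 8 (Camera): category_id=6 -> matches Apparel
  - product 9 (Pen): category_id=2 -> matches Tools
So 2 of 9 rows are dropped.

SQL:
SELECT a.name, b.name AS category
FROM products a
INNER JOIN categories b ON a.category_id = b.id

Result:
name    | category
--------+---------
Printer | Tools   
Stapler | Books   
Desk    | Books   
Webcam  | Kitchen 
Phone   | Kitchen 
Camera  | Apparel 
Pen     | Tools   


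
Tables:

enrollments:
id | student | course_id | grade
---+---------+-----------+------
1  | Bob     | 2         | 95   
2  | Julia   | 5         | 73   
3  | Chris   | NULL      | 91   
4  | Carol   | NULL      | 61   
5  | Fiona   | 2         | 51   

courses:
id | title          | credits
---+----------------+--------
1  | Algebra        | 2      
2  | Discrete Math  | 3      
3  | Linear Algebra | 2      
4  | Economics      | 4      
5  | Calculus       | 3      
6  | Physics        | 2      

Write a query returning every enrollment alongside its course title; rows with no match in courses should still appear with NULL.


LEFT JOIN keeps every row from enrollments (the left table); where course_id has no match in courses, the course columns become NULL. Walk through each enrollment:
  - enrollment 1 (Bob): course_id=2 -> matches Discrete Math
  - enrollment 2 (Julia): course_id=5 -> matches Calculus
  - enrollment 3 (Chris): course_id=NULL, no match -> kept with NULL
  - enrollment 4 (Carol): course_id=NULL, no match -> kept with NULL
  - enrollment 5 (Fiona): course_id=2 -> matches Discrete Math
All 5 rows appear; 2 have NULL course.

SQL:
SELECT a.student, b.title AS course
FROM enrollments a
LEFT JOIN courses b ON a.course_id = b.id

Result:
student | course       
--------+--------------
Bob     | Discrete Math
Julia   | Calculus     
Chris   | NULL         
Carol   | NULL         
Fiona   | Discrete Math


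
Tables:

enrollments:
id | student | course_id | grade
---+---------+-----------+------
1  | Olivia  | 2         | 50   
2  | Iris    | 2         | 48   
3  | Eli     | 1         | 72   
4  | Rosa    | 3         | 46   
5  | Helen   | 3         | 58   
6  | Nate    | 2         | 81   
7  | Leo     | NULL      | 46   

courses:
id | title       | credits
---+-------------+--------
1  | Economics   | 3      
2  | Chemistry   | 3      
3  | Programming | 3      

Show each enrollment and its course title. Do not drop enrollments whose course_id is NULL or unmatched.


LEFT JOIN keeps every row from enrollments (the left table); where course_id has no match in courses, the course columns become NULL. Walk through each enrollment:
  - enrollment 1 (Olivia): course_id=2 -> matches Chemistry
  - enrollment 2 (Iris): course_id=2 -> matches Chemistry
  - enrollment 3 (Eli): course_id=1 -> matches Economics
  - enrollment 4 (Rosa): course_id=3 -> matches Programming
  - enrollment 5 (Helen): course_id=3 -> matches Programming
  - enrollment 6 (Nate): course_id=2 -> matches Chemistry
  - enrollment 7 (Leo): course_id=NULL, no match -> kept with NULL
All 7 rows appear; 1 has NULL course.

SQL:
SELECT a.student, b.title AS course
FROM enrollments a
LEFT JOIN courses b ON a.course_id = b.id

Result:
student | course     
--------+------------
Olivia  | Chemistry  
Iris    | Chemistry  
Eli     | Economics  
Rosa    | Programming
Helen   | Programming
Nate    | Chemistry  
Leo     | NULL       


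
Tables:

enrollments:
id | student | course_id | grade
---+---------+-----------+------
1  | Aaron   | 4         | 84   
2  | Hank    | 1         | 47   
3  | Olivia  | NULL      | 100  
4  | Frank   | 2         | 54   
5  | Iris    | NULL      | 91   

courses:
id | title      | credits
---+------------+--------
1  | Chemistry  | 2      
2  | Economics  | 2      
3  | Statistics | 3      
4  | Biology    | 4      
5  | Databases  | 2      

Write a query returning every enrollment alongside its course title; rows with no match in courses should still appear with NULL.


LEFT JOIN keeps every row from enrollments (the left table); where course_id has no match in courses, the course columns become NULL. Walk through each enrollment:
  - enrollment 1 (Aaron): course_id=4 -> matches Biology
  - enrollment 2 (Hank): course_id=1 -> matches Chemistry
  - enrollment 3 (Olivia): course_id=NULL, no match -> kept with NULL
  - enrollment 4 (Frank): course_id=2 -> matches Economics
  - enrollment 5 (Iris): course_id=NULL, no match -> kept with NULL
All 5 rows appear; 2 have NULL course.

SQL:
SELECT a.student, b.title AS course
FROM enrollments a
LEFT JOIN courses b ON a.course_id = b.id

Result:
student | course   
--------+----------
Aaron   | Biology  
Hank    | Chemistry
Olivia  | NULL     
Frank   | Economics
Iris    | NULL     


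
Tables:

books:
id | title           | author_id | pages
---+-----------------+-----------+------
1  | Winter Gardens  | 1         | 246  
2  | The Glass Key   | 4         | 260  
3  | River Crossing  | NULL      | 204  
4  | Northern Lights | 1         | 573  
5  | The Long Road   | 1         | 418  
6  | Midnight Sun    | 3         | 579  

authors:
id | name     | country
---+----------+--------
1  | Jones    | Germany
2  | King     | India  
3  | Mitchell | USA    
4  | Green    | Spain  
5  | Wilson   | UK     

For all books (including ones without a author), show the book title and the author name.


LEFT JOIN keeps every row from books (the left table); where author_id has no match in authors, the author columns become NULL. Walk through each book:
  - book 1 (Winter Gardens): author_id=1 -> matches Jones
  - book 2 (The Glass Key): author_id=4 -> matches Green
  - book 3 (River Crossing): author_id=NULL, no match -> kept with NULL
  - book 4 (Northern Lights): author_id=1 -> matches Jones
  - book 5 (The Long Road): author_id=1 -> matches Jones
  - book 6 (Midnight Sun): author_id=3 -> matches Mitchell
All 6 rows appear; 1 has NULL author.

SQL:
SELECT a.title, b.name AS author
FROM books a
LEFT JOIN authors b ON a.author_id = b.id

Result:
title           | author  
----------------+---------
Winter Gardens  | Jones   
The Glass Key   | Green   
River Crossing  | NULL    
Northern Lights | Jones   
The Long Road   | Jones   
Midnight Sun    | Mitchell


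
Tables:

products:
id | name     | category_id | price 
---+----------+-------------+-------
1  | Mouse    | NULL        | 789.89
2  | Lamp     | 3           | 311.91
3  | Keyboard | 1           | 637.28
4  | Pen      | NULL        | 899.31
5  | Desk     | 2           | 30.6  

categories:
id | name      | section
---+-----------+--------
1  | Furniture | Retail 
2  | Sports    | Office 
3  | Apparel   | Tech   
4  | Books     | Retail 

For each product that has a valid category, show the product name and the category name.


INNER JOIN keeps only products rows whose category_id matches an id in categories. Walk through each product:
  - product 1 (Mouse): category_id=NULL, no match -> dropped
  - product 2 (Lamp): category_id=3 -> matches Apparel
  - product 3 (Keyboard): category_id=1 -> matches Furniture
  - product 4 (Pen): category_id=NULL, no match -> dropped
  - product 5 (Desk): category_id=2 -> matches Sports
So 2 of 5 rows are dropped.

SQL:
SELECT a.name, b.name AS category
FROM products a
INNER JOIN categories b ON a.category_id = b.id

Result:
name     | category 
---------+----------
Lamp     | Apparel  
Keyboard | Furniture
Desk     | Sports   


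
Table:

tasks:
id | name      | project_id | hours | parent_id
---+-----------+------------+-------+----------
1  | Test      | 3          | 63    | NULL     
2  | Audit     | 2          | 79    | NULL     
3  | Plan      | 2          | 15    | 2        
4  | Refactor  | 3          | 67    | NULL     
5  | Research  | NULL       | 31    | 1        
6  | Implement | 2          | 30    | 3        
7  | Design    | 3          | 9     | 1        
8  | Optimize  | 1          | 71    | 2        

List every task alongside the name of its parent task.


This is a self-join: tasks is joined to a second copy of itself, matching each row's parent_id to another row's id. Use LEFT JOIN so rows with parent_id=NULL are kept.
  - task 1 (Test): parent_id=NULL -> NULL
  - task 2 (Audit): parent_id=NULL -> NULL
  - task 3 (Plan): parent_id=2 -> Audit
  - task 4 (Refactor): parent_id=NULL -> NULL
  - task 5 (Research): parent_id=1 -> Test
  - task 6 (Implement): parent_id=3 -> Plan
  - task 7 (Design): parent_id=1 -> Test
  - task 8 (Optimize): parent_id=2 -> Audit

SQL:
SELECT a.name AS item, b.name AS parent
FROM tasks a
LEFT JOIN tasks b ON a.parent_id = b.id

Result:
item      | parent
----------+-------
Test      | NULL  
Audit     | NULL  
Plan      | Audit 
Refactor  | NULL  
Research  | Test  
Implement | Plan  
Design    | Test  
Optimize  | Audit 


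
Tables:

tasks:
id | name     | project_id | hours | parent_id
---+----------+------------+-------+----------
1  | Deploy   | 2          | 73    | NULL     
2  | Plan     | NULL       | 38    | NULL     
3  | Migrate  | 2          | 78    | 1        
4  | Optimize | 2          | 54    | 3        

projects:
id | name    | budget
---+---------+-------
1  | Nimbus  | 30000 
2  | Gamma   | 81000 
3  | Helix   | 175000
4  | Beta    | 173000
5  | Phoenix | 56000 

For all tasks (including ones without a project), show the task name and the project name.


LEFT JOIN keeps every row from tasks (the left table); where project_id has no match in projects, the project columns become NULL. Walk through each task:
  - task 1 (Deploy): project_id=2 -> matches Gamma
  - task 2 (Plan): project_id=NULL, no match -> kept with NULL
  - task 3 (Migrate): project_id=2 -> matches Gamma
  - task 4 (Optimize): project_id=2 -> matches Gamma
All 4 rows appear; 1 has NULL project.

SQL:
SELECT a.name, b.name AS project
FROM tasks a
LEFT JOIN projects b ON a.project_id = b.id

Result:
name     | project
---------+--------
Deploy   | Gamma  
Plan     | NULL   
Migrate  | Gamma  
Optimize | Gamma  


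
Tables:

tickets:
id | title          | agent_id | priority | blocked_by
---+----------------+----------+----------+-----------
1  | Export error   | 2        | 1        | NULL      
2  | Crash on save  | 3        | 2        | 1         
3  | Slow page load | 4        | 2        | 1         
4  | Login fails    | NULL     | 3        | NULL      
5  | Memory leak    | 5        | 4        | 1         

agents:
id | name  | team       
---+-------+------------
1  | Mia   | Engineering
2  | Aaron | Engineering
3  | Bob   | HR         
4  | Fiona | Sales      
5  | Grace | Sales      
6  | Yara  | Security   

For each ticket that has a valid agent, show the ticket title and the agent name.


INNER JOIN keeps only tickets rows whose agent_id matches an id in agents. Walk through each ticket:
  - ticket 1 (Export error): agent_id=2 -> matches Aaron
  - ticket 2 (Crash on save): agent_id=3 -> matches Bob
  - ticket 3 (Slow page load): agent_id=4 -> matches Fiona
  - ticket 4 (Login fails): agent_id=NULL, no match -> dropped
  - ticket 5 (Memory leak): agent_id=5 -> matches Grace
So 1 of 5 rows is dropped.

SQL:
SELECT a.title, b.name AS agent
FROM tickets a
INNER JOIN agents b ON a.agent_id = b.id

Result:
title          | agent
---------------+------
Export error   | Aaron
Crash on save  | Bob  
Slow page load | Fiona
Memory leak    | Grace


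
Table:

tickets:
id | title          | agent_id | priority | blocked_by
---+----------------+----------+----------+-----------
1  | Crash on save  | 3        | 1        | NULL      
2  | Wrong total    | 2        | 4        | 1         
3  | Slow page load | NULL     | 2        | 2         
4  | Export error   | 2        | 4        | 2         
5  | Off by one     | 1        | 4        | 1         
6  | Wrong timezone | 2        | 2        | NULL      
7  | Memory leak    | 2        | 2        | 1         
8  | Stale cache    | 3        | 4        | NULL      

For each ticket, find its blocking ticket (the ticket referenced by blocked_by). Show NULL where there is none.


This is a self-join: tickets is joined to a second copy of itself, matching each row's blocked_by to another row's id. Use LEFT JOIN so rows with blocked_by=NULL are kept.
  - ticket 1 (Crash on save): blocked_by=NULL -> NULL
  - ticket 2 (Wrong total): blocked_by=1 -> Crash on save
  - ticket 3 (Slow page load): blocked_by=2 -> Wrong total
  - ticket 4 (Export error): blocked_by=2 -> Wrong total
  - ticket 5 (Off by one): blocked_by=1 -> Crash on save
  - ticket 6 (Wrong timezone): blocked_by=NULL -> NULL
  - ticket 7 (Memory leak): blocked_by=1 -> Crash on save
  - ticket 8 (Stale cache): blocked_by=NULL -> NULL

SQL:
SELECT a.title AS item, b.title AS blocked_by
FROM tickets a
LEFT JOIN tickets b ON a.blocked_by = b.id

Result:
item           | blocked_by   
---------------+--------------
Crash on save  | NULL         
Wrong total    | Crash on save
Slow page load | Wrong total  
Export error   | Wrong total  
Off by one     | Crash on save
Wrong timezone | NULL         
Memory leak    | Crash on save
Stale cache    | NULL         


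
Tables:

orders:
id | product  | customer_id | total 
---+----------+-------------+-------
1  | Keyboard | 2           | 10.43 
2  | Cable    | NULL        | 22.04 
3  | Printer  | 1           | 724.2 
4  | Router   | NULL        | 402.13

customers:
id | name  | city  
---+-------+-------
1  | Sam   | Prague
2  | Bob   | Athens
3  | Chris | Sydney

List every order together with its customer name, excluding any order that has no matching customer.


INNER JOIN keeps only orders rows whose customer_id matches an id in customers. Walk through each order:
  - order 1 (Keyboard): customer_id=2 -> matches Bob
  - order 2 (Cable): customer_id=NULL, no match -> dropped
  - order 3 (Printer): customer_id=1 -> matches Sam
  - order 4 (Router): customer_id=NULL, no match -> dropped
So 2 of 4 rows are dropped.

SQL:
SELECT a.product, b.name AS customer
FROM orders a
INNER JOIN customers b ON a.customer_id = b.id

Result:
product  | customer
---------+---------
Keyboard | Bob     
Printer  | Sam     


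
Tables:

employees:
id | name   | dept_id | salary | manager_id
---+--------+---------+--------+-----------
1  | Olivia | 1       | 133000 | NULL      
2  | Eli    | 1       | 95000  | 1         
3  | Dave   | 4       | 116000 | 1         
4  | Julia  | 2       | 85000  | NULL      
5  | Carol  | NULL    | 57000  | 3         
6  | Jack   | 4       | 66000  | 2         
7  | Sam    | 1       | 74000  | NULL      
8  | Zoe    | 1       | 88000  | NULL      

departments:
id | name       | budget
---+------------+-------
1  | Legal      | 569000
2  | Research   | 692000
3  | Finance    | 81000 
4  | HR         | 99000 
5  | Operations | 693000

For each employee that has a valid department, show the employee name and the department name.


INNER JOIN keeps only employees rows whose dept_id matches an id in departments. Walk through each employee:
  - employee 1 (Olivia): dept_id=1 -> matches Legal
  - employee 2 (Eli): dept_id=1 -> matches Legal
  - employee 3 (Dave): dept_id=4 -> matches HR
  - employee 4 (Julia): dept_id=2 -> matches Research
  - employee 5 (Carol): dept_id=NULL, no match -> dropped
  - employee 6 (Jack): dept_id=4 -> matches HR
  - employee 7 (Sam): dept_id=1 -> matches Legal
  - employee 8 (Zoe): dept_id=1 -> matches Legal
So 1 of 8 rows is dropped.

SQL:
SELECT a.name, b.name AS department
FROM employees a
INNER JOIN departments b ON a.dept_id = b.id

Result:
name   | department
-------+-----------
Olivia | Legal     
Eli    | Legal     
Dave   | HR        
Julia  | Research  
Jack   | HR        
Sam    | Legal     
Zoe    | Legal     


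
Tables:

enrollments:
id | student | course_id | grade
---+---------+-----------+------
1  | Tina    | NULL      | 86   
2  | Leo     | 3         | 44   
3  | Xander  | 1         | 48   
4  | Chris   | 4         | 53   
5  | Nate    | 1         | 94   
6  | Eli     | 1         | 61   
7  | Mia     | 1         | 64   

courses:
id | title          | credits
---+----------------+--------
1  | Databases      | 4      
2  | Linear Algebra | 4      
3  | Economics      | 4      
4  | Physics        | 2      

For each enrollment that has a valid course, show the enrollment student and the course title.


INNER JOIN keeps only enrollments rows whose course_id matches an id in courses. Walk through each enrollment:
  - enrollment 1 (Tina): course_id=NULL, no match -> dropped
  - enrollment 2 (Leo): course_id=3 -> matches Economics
  - enrollment 3 (Xander): course_id=1 -> matches Databases
  - enrollment 4 (Chris): course_id=4 -> matches Physics
  - enrollment 5 (Nate): course_id=1 -> matches Databases
  - enrollment 6 (Eli): course_id=1 -> matches Databases
  - enrollment 7 (Mia): course_id=1 -> matches Databases
So 1 of 7 rows is dropped.

SQL:
SELECT a.student, b.title AS course
FROM enrollments a
INNER JOIN courses b ON a.course_id = b.id

Result:
student | course   
--------+----------
Leo     | Economics
Xander  | Databases
Chris   | Physics  
Nate    | Databases
Eli     | Databases
Mia     | Databases


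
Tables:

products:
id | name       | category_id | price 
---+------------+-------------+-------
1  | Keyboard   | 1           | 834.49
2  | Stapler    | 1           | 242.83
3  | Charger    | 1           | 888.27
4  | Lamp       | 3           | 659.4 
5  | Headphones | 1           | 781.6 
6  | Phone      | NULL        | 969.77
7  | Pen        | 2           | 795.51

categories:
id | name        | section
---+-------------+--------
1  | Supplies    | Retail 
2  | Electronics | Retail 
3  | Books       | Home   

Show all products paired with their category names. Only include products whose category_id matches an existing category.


INNER JOIN keeps only products rows whose category_id matches an id in categories. Walk through each product:
  - product 1 (Keyboard): category_id=1 -> matches Supplies
  - product 2 (Stapler): category_id=1 -> matches Supplies
  - product 3 (Charger): category_id=1 -> matches Supplies
  - product 4 (Lamp): category_id=3 -> matches Books
  - product 5 (Headphones): category_id=1 -> matches Supplies
  - product 6 (Phone): category_id=NULL, no match -> dropped
  - product 7 (Pen): category_id=2 -> matches Electronics
So 1 of 7 rows is dropped.

SQL:
SELECT a.name, b.name AS category
FROM products a
INNER JOIN categories b ON a.category_id = b.id

Result:
name       | category   
-----------+------------
Keyboard   | Supplies   
Stapler    | Supplies   
Charger    | Supplies   
Lamp       | Books      
Headphones | Supplies   
Pen        | Electronics


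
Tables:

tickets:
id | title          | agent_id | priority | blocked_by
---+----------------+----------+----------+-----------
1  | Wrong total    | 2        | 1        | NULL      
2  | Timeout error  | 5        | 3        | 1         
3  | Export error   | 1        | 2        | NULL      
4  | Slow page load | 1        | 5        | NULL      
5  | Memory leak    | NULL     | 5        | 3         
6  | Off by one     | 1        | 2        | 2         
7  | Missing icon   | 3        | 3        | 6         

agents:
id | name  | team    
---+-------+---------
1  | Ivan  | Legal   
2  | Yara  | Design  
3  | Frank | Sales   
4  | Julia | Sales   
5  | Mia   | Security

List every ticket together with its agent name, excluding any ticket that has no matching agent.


INNER JOIN keeps only tickets rows whose agent_id matches an id in agents. Walk through each ticket:
  - ticket 1 (Wrong total): agent_id=2 -> matches Yara
  - ticket 2 (Timeout error): agent_id=5 -> matches Mia
  - ticket 3 (Export error): agent_id=1 -> matches Ivan
  - ticket 4 (Slow page load): agent_id=1 -> matches Ivan
  - ticket 5 (Memory leak): agent_id=NULL, no match -> dropped
  - ticket 6 (Off by one): agent_id=1 -> matches Ivan
  - ticket 7 (Missing icon): agent_id=3 -> matches Frank
So 1 of 7 rows is dropped.

SQL:
SELECT a.title, b.name AS agent
FROM tickets a
INNER JOIN agents b ON a.agent_id = b.id

Result:
title          | agent
---------------+------
Wrong total    | Yara 
Timeout error  | Mia  
Export error   | Ivan 
Slow page load | Ivan 
Off by one     | Ivan 
Missing icon   | Frank


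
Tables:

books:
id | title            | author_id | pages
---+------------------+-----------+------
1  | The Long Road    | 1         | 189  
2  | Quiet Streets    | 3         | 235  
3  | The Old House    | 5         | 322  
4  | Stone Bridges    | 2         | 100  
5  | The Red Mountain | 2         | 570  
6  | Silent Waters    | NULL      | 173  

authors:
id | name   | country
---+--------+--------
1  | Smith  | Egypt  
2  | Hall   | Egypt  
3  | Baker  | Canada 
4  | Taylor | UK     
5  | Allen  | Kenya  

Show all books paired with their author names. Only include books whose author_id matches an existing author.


INNER JOIN keeps only books rows whose author_id matches an id in authors. Walk through each book:
  - book 1 (The Long Road): author_id=1 -> matches Smith
  - book 2 (Quiet Streets): author_id=3 -> matches Baker
  - book 3 (The Old House): author_id=5 -> matches Allen
  - book 4 (Stone Bridges): author_id=2 -> matches Hall
  - book 5 (The Red Mountain): author_id=2 -> matches Hall
  - book 6 (Silent Waters): author_id=NULL, no match -> dropped
So 1 of 6 rows is dropped.

SQL:
SELECT a.title, b.name AS author
FROM books a
INNER JOIN authors b ON a.author_id = b.id

Result:
title            | author
-----------------+-------
The Long Road    | Smith 
Quiet Streets    | Baker 
The Old House    | Allen 
Stone Bridges    | Hall  
The Red Mountain | Hall  


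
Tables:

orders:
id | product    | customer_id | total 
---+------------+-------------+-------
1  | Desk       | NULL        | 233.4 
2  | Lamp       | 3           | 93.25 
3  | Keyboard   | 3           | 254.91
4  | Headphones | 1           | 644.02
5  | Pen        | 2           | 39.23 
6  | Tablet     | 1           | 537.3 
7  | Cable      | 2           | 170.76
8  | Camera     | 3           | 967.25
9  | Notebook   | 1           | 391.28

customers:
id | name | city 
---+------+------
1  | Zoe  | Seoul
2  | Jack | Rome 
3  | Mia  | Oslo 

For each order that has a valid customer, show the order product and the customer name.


INNER JOIN keeps only orders rows whose customer_id matches an id in customers. Walk through each order:
  - order 1 (Desk): customer_id=NULL, no match -> dropped
  - order 2 (Lamp): customer_id=3 -> matches Mia
  - order 3 (Keyboard): customer_id=3 -> matches Mia
  - order 4 (Headphones): customer_id=1 -> matches Zoe
  - order 5 (Pen): customer_id=2 -> matches Jack
  - order 6 (Tablet): customer_id=1 -> matches Zoe
  - order 7 (Cable): customer_id=2 -> matches Jack
  - order 8 (Camera): customer_id=3 -> matches Mia
  - order 9 (Notebook): customer_id=1 -> matches Zoe
So 1 of 9 rows is dropped.

SQL:
SELECT a.product, b.name AS customer
FROM orders a
INNER JOIN customers b ON a.customer_id = b.id

Result:
product    | customer
-----------+---------
Lamp       | Mia     
Keyboard   | Mia     
Headphones | Zoe     
Pen        | Jack    
Tablet     | Zoe     
Cable      | Jack    
Camera     | Mia     
Notebook   | Zoe     


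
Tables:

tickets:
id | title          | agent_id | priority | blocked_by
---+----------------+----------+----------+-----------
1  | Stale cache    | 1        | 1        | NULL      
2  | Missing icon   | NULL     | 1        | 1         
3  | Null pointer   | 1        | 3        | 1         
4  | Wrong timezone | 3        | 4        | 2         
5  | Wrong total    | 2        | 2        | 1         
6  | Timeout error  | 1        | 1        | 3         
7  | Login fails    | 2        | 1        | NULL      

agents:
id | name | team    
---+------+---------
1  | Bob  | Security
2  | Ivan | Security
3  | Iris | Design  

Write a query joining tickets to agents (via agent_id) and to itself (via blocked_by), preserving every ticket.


Two LEFT JOINs from the same base table tickets: one to agents via agent_id, one to tickets itself via blocked_by. Both are LEFT so every ticket is preserved.
Match against agents:
  - ticket 1 (Stale cache): agent_id=1 -> matches Bob
  - ticket 2 (Missing icon): agent_id=NULL, no match -> kept with NULL
  - ticket 3 (Null pointer): agent_id=1 -> matches Bob
  - ticket 4 (Wrong timezone): agent_id=3 -> matches Iris
  - ticket 5 (Wrong total): agent_id=2 -> matches Ivan
  - ticket 6 (Timeout error): agent_id=1 -> matches Bob
  - ticket 7 (Login fails): agent_id=2 -> matches Ivan
Match against tickets (self):
  - ticket 1 (Stale cache): blocked_by=NULL -> NULL
  - ticket 2 (Missing icon): blocked_by=1 -> Stale cache
  - ticket 3 (Null pointer): blocked_by=1 -> Stale cache
  - ticket 4 (Wrong timezone): blocked_by=2 -> Missing icon
  - ticket 5 (Wrong total): blocked_by=1 -> Stale cache
  - ticket 6 (Timeout error): blocked_by=3 -> Null pointer
  - ticket 7 (Login fails): blocked_by=NULL -> NULL

SQL:
SELECT a.title, b.name AS agent, c.title AS blocked_by
FROM tickets a
LEFT JOIN agents b ON a.agent_id = b.id
LEFT JOIN tickets c ON a.blocked_by = c.id

Result:
title          | agent | blocked_by  
---------------+-------+-------------
Stale cache    | Bob   | NULL        
Missing icon   | NULL  | Stale cache 
Null pointer   | Bob   | Stale cache 
Wrong timezone | Iris  | Missing icon
Wrong total    | Ivan  | Stale cache 
Timeout error  | Bob   | Null pointer
Login fails    | Ivan  | NULL        


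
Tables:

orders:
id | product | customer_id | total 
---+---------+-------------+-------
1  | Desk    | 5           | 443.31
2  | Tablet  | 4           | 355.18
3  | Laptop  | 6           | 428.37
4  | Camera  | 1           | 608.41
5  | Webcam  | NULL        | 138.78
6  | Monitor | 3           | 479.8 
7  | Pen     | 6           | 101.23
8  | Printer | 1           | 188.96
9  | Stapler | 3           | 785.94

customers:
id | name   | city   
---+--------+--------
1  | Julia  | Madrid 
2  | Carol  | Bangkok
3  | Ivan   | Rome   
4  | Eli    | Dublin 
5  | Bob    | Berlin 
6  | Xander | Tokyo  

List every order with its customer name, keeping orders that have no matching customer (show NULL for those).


LEFT JOIN keeps every row from orders (the left table); where customer_id has no match in customers, the customer columns become NULL. Walk through each order:
  - order 1 (Desk): customer_id=5 -> matches Bob
  - order 2 (Tablet): customer_id=4 -> matches Eli
  - order 3 (Laptop): customer_id=6 -> matches Xander
  - order 4 (Camera): customer_id=1 -> matches Julia
  - order 5 (Webcam): customer_id=NULL, no match -> kept with NULL
  - order 6 (Monitor): customer_id=3 -> matches Ivan
  - order 7 (Pen): customer_id=6 -> matches Xander
  - order 8 (Printer): customer_id=1 -> matches Julia
  - order 9 (Stapler): customer_id=3 -> matches Ivan
All 9 rows appear; 1 has NULL customer.

SQL:
SELECT a.product, b.name AS customer
FROM orders a
LEFT JOIN customers b ON a.customer_id = b.id

Result:
product | customer
--------+---------
Desk    | Bob     
Tablet  | Eli     
Laptop  | Xander  
Camera  | Julia   
Webcam  | NULL    
Monitor | Ivan    
Pen     | Xander  
Printer | Julia   
Stapler | Ivan    


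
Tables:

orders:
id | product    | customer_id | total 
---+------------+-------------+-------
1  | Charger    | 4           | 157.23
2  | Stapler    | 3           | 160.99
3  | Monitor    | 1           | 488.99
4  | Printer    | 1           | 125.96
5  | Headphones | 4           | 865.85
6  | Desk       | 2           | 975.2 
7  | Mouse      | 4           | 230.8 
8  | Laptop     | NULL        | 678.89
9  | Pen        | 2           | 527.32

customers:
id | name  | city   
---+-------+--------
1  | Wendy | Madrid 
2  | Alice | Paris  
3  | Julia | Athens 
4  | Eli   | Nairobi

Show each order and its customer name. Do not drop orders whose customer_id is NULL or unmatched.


LEFT JOIN keeps every row from orders (the left table); where customer_id has no match in customers, the customer columns become NULL. Walk through each order:
  - order 1 (Charger): customer_id=4 -> matches Eli
  - order 2 (Stapler): customer_id=3 -> matches Julia
  - order 3 (Monitor): customer_id=1 -> matches Wendy
  - order 4 (Printer): customer_id=1 -> matches Wendy
  - order 5 (Headphones): customer_id=4 -> matches Eli
  - order 6 (Desk): customer_id=2 -> matches Alice
  - order 7 (Mouse): customer_id=4 -> matches Eli
  - order 8 (Laptop): customer_id=NULL, no match -> kept with NULL
  - order 9 (Pen): customer_id=2 -> matches Alice
All 9 rows appear; 1 has NULL customer.

SQL:
SELECT a.product, b.name AS customer
FROM orders a
LEFT JOIN customers b ON a.customer_id = b.id

Result:
product    | customer
-----------+---------
Charger    | Eli     
Stapler    | Julia   
Monitor    | Wendy   
Printer    | Wendy   
Headphones | Eli     
Desk       | Alice   
Mouse      | Eli     
Laptop     | NULL    
Pen        | Alice   


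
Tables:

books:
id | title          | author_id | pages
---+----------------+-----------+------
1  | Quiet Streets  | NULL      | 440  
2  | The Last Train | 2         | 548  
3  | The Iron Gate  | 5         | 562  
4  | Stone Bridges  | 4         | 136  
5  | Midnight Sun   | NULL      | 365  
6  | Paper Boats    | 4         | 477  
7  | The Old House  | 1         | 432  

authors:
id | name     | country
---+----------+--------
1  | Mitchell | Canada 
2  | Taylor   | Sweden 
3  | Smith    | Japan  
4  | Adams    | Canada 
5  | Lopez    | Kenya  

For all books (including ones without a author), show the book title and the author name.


LEFT JOIN keeps every row from books (the left table); where author_id has no match in authors, the author columns become NULL. Walk through each book:
  - book 1 (Quiet Streets): author_id=NULL, no match -> kept with NULL
  - book 2 (The Last Train): author_id=2 -> matches Taylor
  - book 3 (The Iron Gate): author_id=5 -> matches Lopez
  - book 4 (Stone Bridges): author_id=4 -> matches Adams
  - book 5 (Midnight Sun): author_id=NULL, no match -> kept with NULL
  - book 6 (Paper Boats): author_id=4 -> matches Adams
  - book 7 (The Old House): author_id=1 -> matches Mitchell
All 7 rows appear; 2 have NULL author.

SQL:
SELECT a.title, b.name AS author
FROM books a
LEFT JOIN authors b ON a.author_id = b.id

Result:
title          | author  
---------------+---------
Quiet Streets  | NULL    
The Last Train | Taylor  
The Iron Gate  | Lopez   
Stone Bridges  | Adams   
Midnight Sun   | NULL    
Paper Boats    | Adams   
The Old House  | Mitchell


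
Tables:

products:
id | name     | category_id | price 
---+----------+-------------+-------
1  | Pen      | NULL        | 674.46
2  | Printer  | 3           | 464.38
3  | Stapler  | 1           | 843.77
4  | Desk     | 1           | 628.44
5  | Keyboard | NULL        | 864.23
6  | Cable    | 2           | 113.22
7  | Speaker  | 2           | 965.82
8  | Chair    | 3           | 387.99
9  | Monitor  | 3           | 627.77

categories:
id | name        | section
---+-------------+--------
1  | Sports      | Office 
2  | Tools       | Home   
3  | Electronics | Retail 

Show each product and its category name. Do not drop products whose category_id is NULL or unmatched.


LEFT JOIN keeps every row from products (the left table); where category_id has no match in categories, the category columns become NULL. Walk through each product:
  - product 1 (Pen): category_id=NULL, no match -> kept with NULL
  - product 2 (Printer): category_id=3 -> matches Electronics
  - product 3 (Stapler): category_id=1 -> matches Sports
  - product 4 (Desk): category_id=1 -> matches Sports
  - product 5 (Keyboard): category_id=NULL, no match -> kept with NULL
  - product 6 (Cable): category_id=2 -> matches Tools
  - product 7 (Speaker): category_id=2 -> matches Tools
  - product 8 (Chair): category_id=3 -> matches Electronics
  - product 9 (Monitor): category_id=3 -> matches Electronics
All 9 rows appear; 2 have NULL category.

SQL:
SELECT a.name, b.name AS category
FROM products a
LEFT JOIN categories b ON a.category_id = b.id

Result:
name     | category   
---------+------------
Pen      | NULL       
Printer  | Electronics
Stapler  | Sports     
Desk     | Sports     
Keyboard | NULL       
Cable    | Tools      
Speaker  | Tools      
Chair    | Electronics
Monitor  | Electronics


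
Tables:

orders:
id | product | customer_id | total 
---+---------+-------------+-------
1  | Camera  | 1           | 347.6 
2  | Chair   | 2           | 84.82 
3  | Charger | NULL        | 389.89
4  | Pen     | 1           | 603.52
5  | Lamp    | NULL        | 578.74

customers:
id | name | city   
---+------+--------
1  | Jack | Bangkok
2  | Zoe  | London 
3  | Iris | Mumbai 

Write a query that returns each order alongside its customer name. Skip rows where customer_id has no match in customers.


INNER JOIN keeps only orders rows whose customer_id matches an id in customers. Walk through each order:
  - order 1 (Camera): customer_id=1 -> matches Jack
  - order 2 (Chair): customer_id=2 -> matches Zoe
  - order 3 (Charger): customer_id=NULL, no match -> dropped
  - order 4 (Pen): customer_id=1 -> matches Jack
  - order 5 (Lamp): customer_id=NULL, no match -> dropped
So 2 of 5 rows are dropped.

SQL:
SELECT a.product, b.name AS customer
FROM orders a
INNER JOIN customers b ON a.customer_id = b.id

Result:
product | customer
--------+---------
Camera  | Jack    
Chair   | Zoe     
Pen     | Jack    


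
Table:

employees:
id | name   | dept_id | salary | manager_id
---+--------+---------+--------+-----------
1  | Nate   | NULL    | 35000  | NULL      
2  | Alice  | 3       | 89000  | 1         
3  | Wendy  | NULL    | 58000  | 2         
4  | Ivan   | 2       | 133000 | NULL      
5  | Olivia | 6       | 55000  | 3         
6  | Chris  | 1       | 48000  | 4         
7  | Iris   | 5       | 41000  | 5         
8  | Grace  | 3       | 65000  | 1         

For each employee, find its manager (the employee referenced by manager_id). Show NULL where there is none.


This is a self-join: employees is joined to a second copy of itself, matching each row's manager_id to another row's id. Use LEFT JOIN so rows with manager_id=NULL are kept.
  - employee 1 (Nate): manager_id=NULL -> NULL
  - employee 2 (Alice): manager_id=1 -> Nate
  - employee 3 (Wendy): manager_id=2 -> Alice
  - employee 4 (Ivan): manager_id=NULL -> NULL
  - employee 5 (Olivia): manager_id=3 -> Wendy
  - employee 6 (Chris): manager_id=4 -> Ivan
  - employee 7 (Iris): manager_id=5 -> Olivia
  - employee 8 (Grace): manager_id=1 -> Nate

SQL:
SELECT a.name AS item, b.name AS manager
FROM employees a
LEFT JOIN employees b ON a.manager_id = b.id

Result:
item   | manager
-------+--------
Nate   | NULL   
Alice  | Nate   
Wendy  | Alice  
Ivan   | NULL   
Olivia | Wendy  
Chris  | Ivan   
Iris   | Olivia 
Grace  | Nate   


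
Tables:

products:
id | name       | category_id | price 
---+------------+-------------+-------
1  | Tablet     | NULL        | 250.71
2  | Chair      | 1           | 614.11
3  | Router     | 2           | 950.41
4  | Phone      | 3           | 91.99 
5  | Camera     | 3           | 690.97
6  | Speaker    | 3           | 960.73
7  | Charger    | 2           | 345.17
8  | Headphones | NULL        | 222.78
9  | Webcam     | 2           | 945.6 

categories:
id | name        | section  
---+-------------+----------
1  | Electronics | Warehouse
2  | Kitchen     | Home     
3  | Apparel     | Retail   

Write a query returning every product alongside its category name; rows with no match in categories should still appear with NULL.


LEFT JOIN keeps every row from products (the left table); where category_id has no match in categories, the category columns become NULL. Walk through each product:
  - product 1 (Tablet): category_id=NULL, no match -> kept with NULL
  - product 2 (Chair): category_id=1 -> matches Electronics
  - product 3 (Router): category_id=2 -> matches Kitchen
  - product 4 (Phone): category_id=3 -> matches Apparel
  - product 5 (Camera): category_id=3 -> matches Apparel
  - product 6 (Speaker): category_id=3 -> matches Apparel
  - product 7 (Charger): category_id=2 -> matches Kitchen
  - product 8 (Headphones): category_id=NULL, no match -> kept with NULL
  - product 9 (Webcam): category_id=2 -> matches Kitchen
All 9 rows appear; 2 have NULL category.

SQL:
SELECT a.name, b.name AS category
FROM products a
LEFT JOIN categories b ON a.category_id = b.id

Result:
name       | category   
-----------+------------
Tablet     | NULL       
Chair      | Electronics
Router     | Kitchen    
Phone      | Apparel    
Camera     | Apparel    
Speaker    | Apparel    
Charger    | Kitchen    
Headphones | NULL       
Webcam     | Kitchen    
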